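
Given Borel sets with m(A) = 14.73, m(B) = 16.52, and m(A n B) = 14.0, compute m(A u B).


By inclusion-exclusion: m(A u B) = m(A) + m(B) - m(A n B)
= 14.73 + 16.52 - 14.0
= 17.25


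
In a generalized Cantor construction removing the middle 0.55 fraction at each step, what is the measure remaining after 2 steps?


Step 1: At each step, fraction remaining = 1 - 0.55 = 0.45
Step 2: After 2 steps, measure = (0.45)^2
Step 3: Computing the power step by step:
  After step 1: 0.45
  After step 2: 0.2025
Result = 0.2025


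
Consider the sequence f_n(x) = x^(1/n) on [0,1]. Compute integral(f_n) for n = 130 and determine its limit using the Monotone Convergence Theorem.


At n = 130: f_130(x) = x^(1/130).
Step 1: integral(x^(1/130), 0, 1) = [x^(1/130+1) / (1/130+1)] from 0 to 1
     = 1 / (1/130 + 1) = 1 / ((130+1)/130) = 130/(130+1)
     = 130/131 = 0.992366
Step 2: As n -> infinity, f_n(x) = x^(1/n) -> 1 for x in (0,1], and f_n is increasing in n.
By MCT, lim_n integral(f_n) = integral(lim_n f_n) = integral(1, 0, 1) = 1.
Step 3: Verify convergence: 130/131 = 0.992366 -> 1


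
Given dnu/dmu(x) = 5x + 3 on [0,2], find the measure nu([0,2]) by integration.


nu(A) = integral_A (dnu/dmu) dmu = integral_0^2 (5x + 3) dx
Step 1: Antiderivative F(x) = (5/2)x^2 + 3x
Step 2: F(2) = (5/2)*2^2 + 3*2 = 10 + 6 = 16
Step 3: F(0) = (5/2)*0^2 + 3*0 = 0.0 + 0 = 0.0
Step 4: nu([0,2]) = F(2) - F(0) = 16 - 0.0 = 16


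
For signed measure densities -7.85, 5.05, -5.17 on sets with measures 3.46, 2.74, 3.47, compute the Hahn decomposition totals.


Step 1: Compute signed measure on each set:
  Set 1: -7.85 * 3.46 = -27.161
  Set 2: 5.05 * 2.74 = 13.837
  Set 3: -5.17 * 3.47 = -17.9399
Step 2: Total signed measure = (-27.161) + (13.837) + (-17.9399)
     = -31.2639
Step 3: Positive part mu+(X) = sum of positive contributions = 13.837
Step 4: Negative part mu-(X) = |sum of negative contributions| = 45.1009


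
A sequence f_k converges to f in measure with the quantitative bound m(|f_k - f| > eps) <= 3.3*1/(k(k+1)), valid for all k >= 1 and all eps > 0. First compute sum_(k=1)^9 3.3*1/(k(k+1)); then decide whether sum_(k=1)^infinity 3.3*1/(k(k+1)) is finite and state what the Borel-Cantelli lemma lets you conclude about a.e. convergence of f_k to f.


Step 1: List the terms 3.3*1/(k(k+1)) for k = 1 to 9:
  k=1: 1.65
  k=2: 0.55
  k=3: 0.275
  k=4: 0.165
  k=5: 0.11
  k=6: 0.078571
  k=7: 0.058929
  k=8: 0.045833
  k=9: 0.036667
Step 2: Partial sum = 1.65 + 0.55 + 0.275 + 0.165 + 0.11 + 0.078571 + 0.058929 + 0.045833 + 0.036667
     = 2.97
Step 3: The full series sum_(k>=1) 3.3*1/(k(k+1)) converges (telescoping series sum 1/(k(k+1)) = 1; a constant multiple of a convergent series converges).
Step 4: Fix eps > 0. Since sum_k m(|f_k - f| > eps) < infinity, the Borel-Cantelli lemma gives
        m(limsup_k {|f_k - f| > eps}) = 0, i.e. for a.e. x, |f_k(x) - f(x)| <= eps for all large k.
        Applying this with eps = 1/j for j = 1, 2, ... and intersecting the countably many full-measure sets,
        for a.e. x we get limsup_k |f_k(x) - f(x)| <= 1/j for every j, hence f_k -> f almost everywhere.
Conclusion: series converges; Borel-Cantelli yields f_k -> f a.e.


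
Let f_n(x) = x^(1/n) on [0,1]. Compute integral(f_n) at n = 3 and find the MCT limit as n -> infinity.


At n = 3: f_3(x) = x^(1/3).
Step 1: integral(x^(1/3), 0, 1) = [x^(1/3+1) / (1/3+1)] from 0 to 1
     = 1 / (1/3 + 1) = 1 / ((3+1)/3) = 3/(3+1)
     = 3/4 = 0.75
Step 2: As n -> infinity, f_n(x) = x^(1/n) -> 1 for x in (0,1], and f_n is increasing in n.
By MCT, lim_n integral(f_n) = integral(lim_n f_n) = integral(1, 0, 1) = 1.
Step 3: Verify convergence: 3/4 = 0.75 -> 1


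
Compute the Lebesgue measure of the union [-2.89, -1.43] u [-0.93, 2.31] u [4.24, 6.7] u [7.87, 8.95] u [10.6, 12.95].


For pairwise disjoint intervals, m(union) = sum of lengths.
= (-1.43 - -2.89) + (2.31 - -0.93) + (6.7 - 4.24) + (8.95 - 7.87) + (12.95 - 10.6)
= 1.46 + 3.24 + 2.46 + 1.08 + 2.35
= 10.59


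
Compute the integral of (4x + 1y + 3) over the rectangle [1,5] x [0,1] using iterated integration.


By Fubini, integrate in x first, then y.
Step 1: Fix y, integrate over x in [1,5]:
  integral(4x + 1y + 3, x=1..5)
  = 4*(5^2 - 1^2)/2 + (1y + 3)*(5 - 1)
  = 48 + (1y + 3)*4
  = 48 + 4y + 12
  = 60 + 4y
Step 2: Integrate over y in [0,1]:
  integral(60 + 4y, y=0..1)
  = 60*1 + 4*(1^2 - 0^2)/2
  = 60 + 2
  = 62


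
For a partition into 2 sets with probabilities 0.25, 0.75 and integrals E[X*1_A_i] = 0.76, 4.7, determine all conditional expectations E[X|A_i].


For each cell A_i: E[X|A_i] = E[X*1_A_i] / P(A_i)
Step 1: E[X|A_1] = 0.76 / 0.25 = 3.04
Step 2: E[X|A_2] = 4.7 / 0.75 = 6.266667
Verification: E[X] = sum E[X*1_A_i] = 0.76 + 4.7 = 5.46


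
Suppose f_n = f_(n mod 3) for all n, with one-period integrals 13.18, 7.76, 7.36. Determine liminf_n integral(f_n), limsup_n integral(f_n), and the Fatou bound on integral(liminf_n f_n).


The sequence (integral(f_n)) is periodic with period 3, repeating the values 13.18, 7.76, 7.36 indefinitely.
Step 1: For a periodic sequence, every tail (a_m, a_(m+1), ...) contains all 3 period values infinitely often.
Step 2: Hence inf of every tail = min of the period values = min(13.18, 7.76, 7.36) = 7.36.
        liminf_n integral(f_n) = sup over m of (inf of tail from m) = 7.36.
Step 3: Similarly sup of every tail = max of the period values = 13.18.
        limsup_n integral(f_n) = 13.18.
Step 4: Fatou's lemma: integral(liminf_n f_n) <= liminf_n integral(f_n) = 7.36.
        So the integral of the pointwise liminf is at most 7.36.


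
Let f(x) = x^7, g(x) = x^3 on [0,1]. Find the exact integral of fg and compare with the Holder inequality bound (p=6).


Step 1: Exact integral of f*g = integral(x^10, 0, 1) = 1/11
     = 0.090909
Step 2: Holder bound with p=6, q=1.2:
  ||f||_p = (integral x^42 dx)^(1/6) = (1/43)^(1/6) = 0.534263
  ||g||_q = (integral x^3.6 dx)^(1/1.2) = (1/4.6)^(1/1.2) = 0.280351
Step 3: Holder bound = ||f||_p * ||g||_q = 0.534263 * 0.280351 = 0.149781
Verification: 0.090909 <= 0.149781 (Holder holds)


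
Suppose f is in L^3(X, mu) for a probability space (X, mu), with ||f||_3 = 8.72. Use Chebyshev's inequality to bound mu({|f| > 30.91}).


Chebyshev/Markov inequality: mu(|f| > eps) <= (||f||_p / eps)^p
Step 1: ||f||_3 / eps = 8.72 / 30.91 = 0.282109
Step 2: Raise to power p = 3:
  (0.282109)^3 = 0.022452
Step 3: Therefore mu(|f| > 30.91) <= 0.022452


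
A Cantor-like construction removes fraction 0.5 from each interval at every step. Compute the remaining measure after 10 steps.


Step 1: At each step, fraction remaining = 1 - 0.5 = 0.5
Step 2: After 10 steps, measure = (0.5)^10
Result = 9.765625e-04


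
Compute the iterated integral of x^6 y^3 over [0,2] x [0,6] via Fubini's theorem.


By Fubini's theorem, the double integral factors as a product of single integrals:
Step 1: integral_0^2 x^6 dx = [x^7/7] from 0 to 2
     = 2^7/7 = 18.285714
Step 2: integral_0^6 y^3 dy = [y^4/4] from 0 to 6
     = 6^4/4 = 324
Step 3: Double integral = 18.285714 * 324 = 5924.571429


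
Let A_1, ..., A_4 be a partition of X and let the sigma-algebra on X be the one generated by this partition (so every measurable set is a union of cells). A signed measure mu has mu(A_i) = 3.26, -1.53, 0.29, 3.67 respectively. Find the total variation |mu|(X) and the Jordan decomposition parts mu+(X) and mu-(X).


Step 1: Every measurable set is a union of atoms (the cells / points), so a Hahn decomposition is
  obtained by grouping atoms by sign: P = union of atoms with mu > 0, N = union of the remaining atoms.
  Atoms in P (indices): 1, 3, 4;  atoms in N (indices): 2
  Positive values: 3.26, 0.29, 3.67
  Negative values: -1.53
Step 2: mu+(X) = mu(P) = sum of positive atom values = 7.22
Step 3: mu-(X) = -mu(N) = sum of |negative atom values| = 1.53
Step 4: |mu|(X) = mu+(X) + mu-(X) = 7.22 + 1.53 = 8.75


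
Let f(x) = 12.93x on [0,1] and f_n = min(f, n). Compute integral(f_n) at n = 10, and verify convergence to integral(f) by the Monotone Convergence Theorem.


f(x) = 12.93x on [0,1]; f_n(x) = min(12.93x, n). At n = 10:
Step 1: f(x) reaches 10 at x = 10/12.93 = 0.773395
Step 2: integral(f_10) = integral(12.93x, 0, 0.773395) + integral(10, 0.773395, 1)
       = 12.93*0.773395^2/2 + 10*(1 - 0.773395)
       = 3.866976 + 2.266048
       = 6.133024
Step 3: As n -> infinity, f_n increases to f, so by MCT integral(f_n) -> integral(f) = 12.93/2 = 6.465.
Convergence: integral(f_10) = 6.133024 -> 6.465 as n -> infinity


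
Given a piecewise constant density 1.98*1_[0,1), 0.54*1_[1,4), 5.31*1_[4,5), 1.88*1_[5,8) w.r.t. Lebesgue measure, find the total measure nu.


Integrate each piece of the Radon-Nikodym derivative:
Step 1: integral_0^1 1.98 dx = 1.98*(1-0) = 1.98*1 = 1.98
Step 2: integral_1^4 0.54 dx = 0.54*(4-1) = 0.54*3 = 1.62
Step 3: integral_4^5 5.31 dx = 5.31*(5-4) = 5.31*1 = 5.31
Step 4: integral_5^8 1.88 dx = 1.88*(8-5) = 1.88*3 = 5.64
Total: 1.98 + 1.62 + 5.31 + 5.64 = 14.55


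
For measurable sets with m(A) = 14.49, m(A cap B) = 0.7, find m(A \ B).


m(A \ B) = m(A) - m(A n B)
= 14.49 - 0.7
= 13.79


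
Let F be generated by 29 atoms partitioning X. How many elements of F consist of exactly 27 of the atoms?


Each element of F is a union of some subset of the 29 atoms.
Elements that are unions of exactly 27 atoms correspond to 27-element subsets of the 29 atoms.
Count = C(29, 27) = 29! / (27! * 2!) = 406.


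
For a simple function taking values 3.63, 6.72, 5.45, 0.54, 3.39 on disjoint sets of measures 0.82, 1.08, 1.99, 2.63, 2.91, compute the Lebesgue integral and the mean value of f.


Step 1: Integral = sum(value_i * measure_i)
= 3.63*0.82 + 6.72*1.08 + 5.45*1.99 + 0.54*2.63 + 3.39*2.91
= 2.9766 + 7.2576 + 10.8455 + 1.4202 + 9.8649
= 32.3648
Step 2: Total measure of domain = 0.82 + 1.08 + 1.99 + 2.63 + 2.91 = 9.43
Step 3: Average value = 32.3648 / 9.43 = 3.43211


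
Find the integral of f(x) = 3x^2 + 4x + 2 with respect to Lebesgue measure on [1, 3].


The Lebesgue integral of a Riemann-integrable function agrees with the Riemann integral.
Antiderivative F(x) = (3/3)x^3 + (4/2)x^2 + 2x
F(3) = (3/3)*3^3 + (4/2)*3^2 + 2*3
     = (3/3)*27 + (4/2)*9 + 2*3
     = 27 + 18 + 6
     = 51
F(1) = 5
Integral = F(3) - F(1) = 51 - 5 = 46


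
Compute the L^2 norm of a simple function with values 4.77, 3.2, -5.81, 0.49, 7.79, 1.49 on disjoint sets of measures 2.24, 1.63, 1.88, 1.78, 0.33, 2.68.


Step 1: Compute |f_i|^2 for each value:
  |4.77|^2 = 22.7529
  |3.2|^2 = 10.24
  |-5.81|^2 = 33.7561
  |0.49|^2 = 0.2401
  |7.79|^2 = 60.6841
  |1.49|^2 = 2.2201
Step 2: Multiply by measures and sum:
  22.7529 * 2.24 = 50.966496
  10.24 * 1.63 = 16.6912
  33.7561 * 1.88 = 63.461468
  0.2401 * 1.78 = 0.427378
  60.6841 * 0.33 = 20.025753
  2.2201 * 2.68 = 5.949868
Sum = 50.966496 + 16.6912 + 63.461468 + 0.427378 + 20.025753 + 5.949868 = 157.522163
Step 3: Take the p-th root:
||f||_2 = (157.522163)^(1/2) = 12.550783


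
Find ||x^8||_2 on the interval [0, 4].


Step 1: ||f||_2 = (integral_0^4 |x^8|^2 dx)^(1/2)
     = (integral_0^4 x^16 dx)^(1/2)
Step 2: integral_0^4 x^16 dx = [x^17/(17)] from 0 to 4 = 4^17/17
     = 17179869184/17 = 1.010581e+09
Step 3: ||f||_2 = (1.010581e+09)^(1/2) = 31789.629445


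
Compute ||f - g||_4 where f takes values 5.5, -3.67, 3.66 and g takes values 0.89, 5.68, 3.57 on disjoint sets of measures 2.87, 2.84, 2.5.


Step 1: Compute differences f_i - g_i:
  5.5 - 0.89 = 4.61
  -3.67 - 5.68 = -9.35
  3.66 - 3.57 = 0.09
Step 2: Compute |diff|^4 * measure for each set:
  |4.61|^4 * 2.87 = 451.651754 * 2.87 = 1296.240535
  |-9.35|^4 * 2.84 = 7642.693506 * 2.84 = 21705.249558
  |0.09|^4 * 2.5 = 6.561000e-05 * 2.5 = 1.640250e-04
Step 3: Sum = 23001.490257
Step 4: ||f-g||_4 = (23001.490257)^(1/4) = 12.31513


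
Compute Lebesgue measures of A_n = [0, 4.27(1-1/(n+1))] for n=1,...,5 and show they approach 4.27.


By continuity of measure from below: if A_n increases to A, then m(A_n) -> m(A).
Here A = [0, 4.27], so m(A) = 4.27
Step 1: a_1 = 4.27*(1 - 1/2) = 2.135, m(A_1) = 2.135
Step 2: a_2 = 4.27*(1 - 1/3) = 2.8467, m(A_2) = 2.8467
Step 3: a_3 = 4.27*(1 - 1/4) = 3.2025, m(A_3) = 3.2025
Step 4: a_4 = 4.27*(1 - 1/5) = 3.416, m(A_4) = 3.416
Step 5: a_5 = 4.27*(1 - 1/6) = 3.5583, m(A_5) = 3.5583
Limit: m(A_n) -> m([0,4.27]) = 4.27


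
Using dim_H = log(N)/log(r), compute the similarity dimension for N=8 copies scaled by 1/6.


For a self-similar set with N copies scaled by 1/r:
dim_H = log(N)/log(r) = log(8)/log(6)
= 2.079442/1.791759
= 1.160558


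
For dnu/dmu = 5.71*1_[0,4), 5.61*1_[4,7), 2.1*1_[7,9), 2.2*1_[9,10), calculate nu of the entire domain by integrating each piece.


Integrate each piece of the Radon-Nikodym derivative:
Step 1: integral_0^4 5.71 dx = 5.71*(4-0) = 5.71*4 = 22.84
Step 2: integral_4^7 5.61 dx = 5.61*(7-4) = 5.61*3 = 16.83
Step 3: integral_7^9 2.1 dx = 2.1*(9-7) = 2.1*2 = 4.2
Step 4: integral_9^10 2.2 dx = 2.2*(10-9) = 2.2*1 = 2.2
Total: 22.84 + 16.83 + 4.2 + 2.2 = 46.07


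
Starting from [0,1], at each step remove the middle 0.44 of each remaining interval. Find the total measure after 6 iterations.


Step 1: At each step, fraction remaining = 1 - 0.44 = 0.56
Step 2: After 6 steps, measure = (0.56)^6
Step 3: Computing the power step by step:
  After step 1: 0.56
  After step 2: 0.3136
  After step 3: 0.175616
  After step 4: 0.098345
  After step 5: 0.055073
  ...
Result = 0.030841


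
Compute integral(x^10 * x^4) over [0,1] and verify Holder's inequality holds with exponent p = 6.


Step 1: Exact integral of f*g = integral(x^14, 0, 1) = 1/15
     = 0.066667
Step 2: Holder bound with p=6, q=1.2:
  ||f||_p = (integral x^60 dx)^(1/6) = (1/61)^(1/6) = 0.504017
  ||g||_q = (integral x^4.8 dx)^(1/1.2) = (1/5.8)^(1/1.2) = 0.231105
Step 3: Holder bound = ||f||_p * ||g||_q = 0.504017 * 0.231105 = 0.116481
Verification: 0.066667 <= 0.116481 (Holder holds)


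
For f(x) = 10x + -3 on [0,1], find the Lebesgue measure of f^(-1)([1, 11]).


f^(-1)([1, 11]) = {x : 1 <= 10x + -3 <= 11}
Solving: (1 - -3)/10 <= x <= (11 - -3)/10
= [0.4, 1.4]
Intersecting with [0,1]: [0.4, 1]
Measure = 1 - 0.4 = 0.6


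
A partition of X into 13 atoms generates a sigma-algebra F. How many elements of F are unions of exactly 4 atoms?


Each element of F is a union of some subset of the 13 atoms.
Elements that are unions of exactly 4 atoms correspond to 4-element subsets of the 13 atoms.
Count = C(13, 4) = 13! / (4! * 9!) = 715.


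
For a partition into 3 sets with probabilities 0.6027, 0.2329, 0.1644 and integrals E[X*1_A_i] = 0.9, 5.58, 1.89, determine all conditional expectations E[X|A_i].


For each cell A_i: E[X|A_i] = E[X*1_A_i] / P(A_i)
Step 1: E[X|A_1] = 0.9 / 0.6027 = 1.49328
Step 2: E[X|A_2] = 5.58 / 0.2329 = 23.958781
Step 3: E[X|A_3] = 1.89 / 0.1644 = 11.49635
Verification: E[X] = sum E[X*1_A_i] = 0.9 + 5.58 + 1.89 = 8.37


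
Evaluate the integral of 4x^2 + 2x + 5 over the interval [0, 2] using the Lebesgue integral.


The Lebesgue integral of a Riemann-integrable function agrees with the Riemann integral.
Antiderivative F(x) = (4/3)x^3 + (2/2)x^2 + 5x
F(2) = (4/3)*2^3 + (2/2)*2^2 + 5*2
     = (4/3)*8 + (2/2)*4 + 5*2
     = 10.666667 + 4 + 10
     = 24.666667
F(0) = 0.0
Integral = F(2) - F(0) = 24.666667 - 0.0 = 24.666667


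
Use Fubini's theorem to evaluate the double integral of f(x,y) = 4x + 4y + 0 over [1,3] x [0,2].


By Fubini, integrate in x first, then y.
Step 1: Fix y, integrate over x in [1,3]:
  integral(4x + 4y + 0, x=1..3)
  = 4*(3^2 - 1^2)/2 + (4y + 0)*(3 - 1)
  = 16 + (4y + 0)*2
  = 16 + 8y + 0
  = 16 + 8y
Step 2: Integrate over y in [0,2]:
  integral(16 + 8y, y=0..2)
  = 16*2 + 8*(2^2 - 0^2)/2
  = 32 + 16
  = 48


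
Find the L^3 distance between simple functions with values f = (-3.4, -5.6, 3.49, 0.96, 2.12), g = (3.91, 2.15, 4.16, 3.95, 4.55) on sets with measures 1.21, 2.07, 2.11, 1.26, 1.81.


Step 1: Compute differences f_i - g_i:
  -3.4 - 3.91 = -7.31
  -5.6 - 2.15 = -7.75
  3.49 - 4.16 = -0.67
  0.96 - 3.95 = -2.99
  2.12 - 4.55 = -2.43
Step 2: Compute |diff|^3 * measure for each set:
  |-7.31|^3 * 1.21 = 390.617891 * 1.21 = 472.647648
  |-7.75|^3 * 2.07 = 465.484375 * 2.07 = 963.552656
  |-0.67|^3 * 2.11 = 0.300763 * 2.11 = 0.63461
  |-2.99|^3 * 1.26 = 26.730899 * 1.26 = 33.680933
  |-2.43|^3 * 1.81 = 14.348907 * 1.81 = 25.971522
Step 3: Sum = 1496.487369
Step 4: ||f-g||_3 = (1496.487369)^(1/3) = 11.4382


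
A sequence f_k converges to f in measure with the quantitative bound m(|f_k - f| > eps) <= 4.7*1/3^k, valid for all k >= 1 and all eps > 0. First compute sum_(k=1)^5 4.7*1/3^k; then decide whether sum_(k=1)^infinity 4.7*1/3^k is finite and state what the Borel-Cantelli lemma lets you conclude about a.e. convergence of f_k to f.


Step 1: List the terms 4.7*1/3^k for k = 1 to 5:
  k=1: 1.566667
  k=2: 0.522222
  k=3: 0.174074
  k=4: 0.058025
  k=5: 0.019342
Step 2: Partial sum = 1.566667 + 0.522222 + 0.174074 + 0.058025 + 0.019342
     = 2.340329
Step 3: The full series sum_(k>=1) 4.7*1/3^k converges (geometric series with ratio 1/3 < 1; a constant multiple of a convergent series converges).
Step 4: Fix eps > 0. Since sum_k m(|f_k - f| > eps) < infinity, the Borel-Cantelli lemma gives
        m(limsup_k {|f_k - f| > eps}) = 0, i.e. for a.e. x, |f_k(x) - f(x)| <= eps for all large k.
        Applying this with eps = 1/j for j = 1, 2, ... and intersecting the countably many full-measure sets,
        for a.e. x we get limsup_k |f_k(x) - f(x)| <= 1/j for every j, hence f_k -> f almost everywhere.
Conclusion: series converges; Borel-Cantelli yields f_k -> f a.e.


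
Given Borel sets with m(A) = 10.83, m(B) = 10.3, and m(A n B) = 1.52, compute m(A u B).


By inclusion-exclusion: m(A u B) = m(A) + m(B) - m(A n B)
= 10.83 + 10.3 - 1.52
= 19.61


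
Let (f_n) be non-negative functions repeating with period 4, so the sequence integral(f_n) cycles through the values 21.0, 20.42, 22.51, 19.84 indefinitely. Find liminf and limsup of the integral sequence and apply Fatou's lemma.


The sequence (integral(f_n)) is periodic with period 4, repeating the values 21.0, 20.42, 22.51, 19.84 indefinitely.
Step 1: For a periodic sequence, every tail (a_m, a_(m+1), ...) contains all 4 period values infinitely often.
Step 2: Hence inf of every tail = min of the period values = min(21.0, 20.42, 22.51, 19.84) = 19.84.
        liminf_n integral(f_n) = sup over m of (inf of tail from m) = 19.84.
Step 3: Similarly sup of every tail = max of the period values = 22.51.
        limsup_n integral(f_n) = 22.51.
Step 4: Fatou's lemma: integral(liminf_n f_n) <= liminf_n integral(f_n) = 19.84.
        So the integral of the pointwise liminf is at most 19.84.


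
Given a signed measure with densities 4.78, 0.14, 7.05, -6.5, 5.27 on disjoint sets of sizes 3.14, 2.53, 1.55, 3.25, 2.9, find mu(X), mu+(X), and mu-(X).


Step 1: Compute signed measure on each set:
  Set 1: 4.78 * 3.14 = 15.0092
  Set 2: 0.14 * 2.53 = 0.3542
  Set 3: 7.05 * 1.55 = 10.9275
  Set 4: -6.5 * 3.25 = -21.125
  Set 5: 5.27 * 2.9 = 15.283
Step 2: Total signed measure = (15.0092) + (0.3542) + (10.9275) + (-21.125) + (15.283)
     = 20.4489
Step 3: Positive part mu+(X) = sum of positive contributions = 41.5739
Step 4: Negative part mu-(X) = |sum of negative contributions| = 21.125


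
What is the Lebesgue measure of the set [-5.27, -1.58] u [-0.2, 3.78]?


For pairwise disjoint intervals, m(union) = sum of lengths.
= (-1.58 - -5.27) + (3.78 - -0.2)
= 3.69 + 3.98
= 7.67


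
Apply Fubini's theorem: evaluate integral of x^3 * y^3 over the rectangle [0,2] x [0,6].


By Fubini's theorem, the double integral factors as a product of single integrals:
Step 1: integral_0^2 x^3 dx = [x^4/4] from 0 to 2
     = 2^4/4 = 4
Step 2: integral_0^6 y^3 dy = [y^4/4] from 0 to 6
     = 6^4/4 = 324
Step 3: Double integral = 4 * 324 = 1296


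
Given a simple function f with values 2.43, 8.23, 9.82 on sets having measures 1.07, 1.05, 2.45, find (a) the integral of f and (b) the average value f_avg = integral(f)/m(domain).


Step 1: Integral = sum(value_i * measure_i)
= 2.43*1.07 + 8.23*1.05 + 9.82*2.45
= 2.6001 + 8.6415 + 24.059
= 35.3006
Step 2: Total measure of domain = 1.07 + 1.05 + 2.45 = 4.57
Step 3: Average value = 35.3006 / 4.57 = 7.72442


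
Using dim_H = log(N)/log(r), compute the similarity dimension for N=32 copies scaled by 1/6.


For a self-similar set with N copies scaled by 1/r:
dim_H = log(N)/log(r) = log(32)/log(6)
= 3.465736/1.791759
= 1.934264


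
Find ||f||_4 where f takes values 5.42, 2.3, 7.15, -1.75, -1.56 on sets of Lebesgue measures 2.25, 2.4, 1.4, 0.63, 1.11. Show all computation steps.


Step 1: Compute |f_i|^4 for each value:
  |5.42|^4 = 862.972877
  |2.3|^4 = 27.9841
  |7.15|^4 = 2613.510006
  |-1.75|^4 = 9.378906
  |-1.56|^4 = 5.922409
Step 2: Multiply by measures and sum:
  862.972877 * 2.25 = 1941.688973
  27.9841 * 2.4 = 67.16184
  2613.510006 * 1.4 = 3658.914009
  9.378906 * 0.63 = 5.908711
  5.922409 * 1.11 = 6.573874
Sum = 1941.688973 + 67.16184 + 3658.914009 + 5.908711 + 6.573874 = 5680.247407
Step 3: Take the p-th root:
||f||_4 = (5680.247407)^(1/4) = 8.681441


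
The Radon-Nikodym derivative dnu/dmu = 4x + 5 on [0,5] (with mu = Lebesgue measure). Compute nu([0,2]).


nu(A) = integral_A (dnu/dmu) dmu = integral_0^2 (4x + 5) dx
Step 1: Antiderivative F(x) = (4/2)x^2 + 5x
Step 2: F(2) = (4/2)*2^2 + 5*2 = 8 + 10 = 18
Step 3: F(0) = (4/2)*0^2 + 5*0 = 0.0 + 0 = 0.0
Step 4: nu([0,2]) = F(2) - F(0) = 18 - 0.0 = 18


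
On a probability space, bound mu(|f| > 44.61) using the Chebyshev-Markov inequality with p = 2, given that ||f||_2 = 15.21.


Chebyshev/Markov inequality: mu(|f| > eps) <= (||f||_p / eps)^p
Step 1: ||f||_2 / eps = 15.21 / 44.61 = 0.340955
Step 2: Raise to power p = 2:
  (0.340955)^2 = 0.11625
Step 3: Therefore mu(|f| > 44.61) <= 0.11625


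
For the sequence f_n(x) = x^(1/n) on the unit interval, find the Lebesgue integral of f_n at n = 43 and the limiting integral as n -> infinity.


At n = 43: f_43(x) = x^(1/43).
Step 1: integral(x^(1/43), 0, 1) = [x^(1/43+1) / (1/43+1)] from 0 to 1
     = 1 / (1/43 + 1) = 1 / ((43+1)/43) = 43/(43+1)
     = 43/44 = 0.977273
Step 2: As n -> infinity, f_n(x) = x^(1/n) -> 1 for x in (0,1], and f_n is increasing in n.
By MCT, lim_n integral(f_n) = integral(lim_n f_n) = integral(1, 0, 1) = 1.
Step 3: Verify convergence: 43/44 = 0.977273 -> 1


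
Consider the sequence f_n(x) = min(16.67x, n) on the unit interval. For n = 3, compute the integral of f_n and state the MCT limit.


f(x) = 16.67x on [0,1]; f_n(x) = min(16.67x, n). At n = 3:
Step 1: f(x) reaches 3 at x = 3/16.67 = 0.179964
Step 2: integral(f_3) = integral(16.67x, 0, 0.179964) + integral(3, 0.179964, 1)
       = 16.67*0.179964^2/2 + 3*(1 - 0.179964)
       = 0.269946 + 2.460108
       = 2.730054
Step 3: As n -> infinity, f_n increases to f, so by MCT integral(f_n) -> integral(f) = 16.67/2 = 8.335.
Convergence: integral(f_3) = 2.730054 -> 8.335 as n -> infinity


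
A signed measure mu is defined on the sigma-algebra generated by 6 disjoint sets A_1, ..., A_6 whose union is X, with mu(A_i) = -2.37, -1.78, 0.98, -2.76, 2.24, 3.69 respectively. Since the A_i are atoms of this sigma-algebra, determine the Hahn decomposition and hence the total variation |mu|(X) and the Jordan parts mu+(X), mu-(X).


Step 1: Every measurable set is a union of atoms (the cells / points), so a Hahn decomposition is
  obtained by grouping atoms by sign: P = union of atoms with mu > 0, N = union of the remaining atoms.
  Atoms in P (indices): 3, 5, 6;  atoms in N (indices): 1, 2, 4
  Positive values: 0.98, 2.24, 3.69
  Negative values: -2.37, -1.78, -2.76
Step 2: mu+(X) = mu(P) = sum of positive atom values = 6.91
Step 3: mu-(X) = -mu(N) = sum of |negative atom values| = 6.91
Step 4: |mu|(X) = mu+(X) + mu-(X) = 6.91 + 6.91 = 13.82


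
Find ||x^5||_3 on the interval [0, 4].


Step 1: ||f||_3 = (integral_0^4 |x^5|^3 dx)^(1/3)
     = (integral_0^4 x^15 dx)^(1/3)
Step 2: integral_0^4 x^15 dx = [x^16/(16)] from 0 to 4 = 4^16/16
     = 4294967296/16 = 2.684355e+08
Step 3: ||f||_3 = (2.684355e+08)^(1/3) = 645.079578


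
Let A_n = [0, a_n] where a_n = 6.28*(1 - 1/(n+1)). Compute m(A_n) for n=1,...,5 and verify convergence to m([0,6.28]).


By continuity of measure from below: if A_n increases to A, then m(A_n) -> m(A).
Here A = [0, 6.28], so m(A) = 6.28
Step 1: a_1 = 6.28*(1 - 1/2) = 3.14, m(A_1) = 3.14
Step 2: a_2 = 6.28*(1 - 1/3) = 4.1867, m(A_2) = 4.1867
Step 3: a_3 = 6.28*(1 - 1/4) = 4.71, m(A_3) = 4.71
Step 4: a_4 = 6.28*(1 - 1/5) = 5.024, m(A_4) = 5.024
Step 5: a_5 = 6.28*(1 - 1/6) = 5.2333, m(A_5) = 5.2333
Limit: m(A_n) -> m([0,6.28]) = 6.28


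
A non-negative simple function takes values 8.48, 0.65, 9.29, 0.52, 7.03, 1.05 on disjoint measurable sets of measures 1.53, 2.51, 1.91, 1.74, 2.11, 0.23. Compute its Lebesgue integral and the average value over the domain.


Step 1: Integral = sum(value_i * measure_i)
= 8.48*1.53 + 0.65*2.51 + 9.29*1.91 + 0.52*1.74 + 7.03*2.11 + 1.05*0.23
= 12.9744 + 1.6315 + 17.7439 + 0.9048 + 14.8333 + 0.2415
= 48.3294
Step 2: Total measure of domain = 1.53 + 2.51 + 1.91 + 1.74 + 2.11 + 0.23 = 10.03
Step 3: Average value = 48.3294 / 10.03 = 4.818485


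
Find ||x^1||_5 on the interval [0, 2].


Step 1: ||f||_5 = (integral_0^2 |x^1|^5 dx)^(1/5)
     = (integral_0^2 x^5 dx)^(1/5)
Step 2: integral_0^2 x^5 dx = [x^6/(6)] from 0 to 2 = 2^6/6
     = 64/6 = 10.666667
Step 3: ||f||_5 = (10.666667)^(1/5) = 1.605483


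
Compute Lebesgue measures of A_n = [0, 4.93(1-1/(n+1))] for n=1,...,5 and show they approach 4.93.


By continuity of measure from below: if A_n increases to A, then m(A_n) -> m(A).
Here A = [0, 4.93], so m(A) = 4.93
Step 1: a_1 = 4.93*(1 - 1/2) = 2.465, m(A_1) = 2.465
Step 2: a_2 = 4.93*(1 - 1/3) = 3.2867, m(A_2) = 3.2867
Step 3: a_3 = 4.93*(1 - 1/4) = 3.6975, m(A_3) = 3.6975
Step 4: a_4 = 4.93*(1 - 1/5) = 3.944, m(A_4) = 3.944
Step 5: a_5 = 4.93*(1 - 1/6) = 4.1083, m(A_5) = 4.1083
Limit: m(A_n) -> m([0,4.93]) = 4.93


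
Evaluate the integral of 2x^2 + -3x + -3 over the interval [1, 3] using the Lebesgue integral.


The Lebesgue integral of a Riemann-integrable function agrees with the Riemann integral.
Antiderivative F(x) = (2/3)x^3 + (-3/2)x^2 + -3x
F(3) = (2/3)*3^3 + (-3/2)*3^2 + -3*3
     = (2/3)*27 + (-3/2)*9 + -3*3
     = 18 + -13.5 + -9
     = -4.5
F(1) = -3.833333
Integral = F(3) - F(1) = -4.5 - -3.833333 = -0.666667


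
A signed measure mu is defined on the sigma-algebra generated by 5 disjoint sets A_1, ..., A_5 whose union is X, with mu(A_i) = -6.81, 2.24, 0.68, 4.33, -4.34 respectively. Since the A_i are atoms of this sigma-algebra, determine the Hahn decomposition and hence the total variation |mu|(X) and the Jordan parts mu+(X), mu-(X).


Step 1: Every measurable set is a union of atoms (the cells / points), so a Hahn decomposition is
  obtained by grouping atoms by sign: P = union of atoms with mu > 0, N = union of the remaining atoms.
  Atoms in P (indices): 2, 3, 4;  atoms in N (indices): 1, 5
  Positive values: 2.24, 0.68, 4.33
  Negative values: -6.81, -4.34
Step 2: mu+(X) = mu(P) = sum of positive atom values = 7.25
Step 3: mu-(X) = -mu(N) = sum of |negative atom values| = 11.15
Step 4: |mu|(X) = mu+(X) + mu-(X) = 7.25 + 11.15 = 18.4


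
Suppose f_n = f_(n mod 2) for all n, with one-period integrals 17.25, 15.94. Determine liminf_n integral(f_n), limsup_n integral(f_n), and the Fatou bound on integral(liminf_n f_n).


The sequence (integral(f_n)) is periodic with period 2, repeating the values 17.25, 15.94 indefinitely.
Step 1: For a periodic sequence, every tail (a_m, a_(m+1), ...) contains all 2 period values infinitely often.
Step 2: Hence inf of every tail = min of the period values = min(17.25, 15.94) = 15.94.
        liminf_n integral(f_n) = sup over m of (inf of tail from m) = 15.94.
Step 3: Similarly sup of every tail = max of the period values = 17.25.
        limsup_n integral(f_n) = 17.25.
Step 4: Fatou's lemma: integral(liminf_n f_n) <= liminf_n integral(f_n) = 15.94.
        So the integral of the pointwise liminf is at most 15.94.


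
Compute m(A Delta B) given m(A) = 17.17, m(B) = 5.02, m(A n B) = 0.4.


m(A Delta B) = m(A) + m(B) - 2*m(A n B)
= 17.17 + 5.02 - 2*0.4
= 17.17 + 5.02 - 0.8
= 21.39


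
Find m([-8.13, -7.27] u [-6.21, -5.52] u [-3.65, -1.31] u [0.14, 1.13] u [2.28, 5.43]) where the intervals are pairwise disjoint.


For pairwise disjoint intervals, m(union) = sum of lengths.
= (-7.27 - -8.13) + (-5.52 - -6.21) + (-1.31 - -3.65) + (1.13 - 0.14) + (5.43 - 2.28)
= 0.86 + 0.69 + 2.34 + 0.99 + 3.15
= 8.03


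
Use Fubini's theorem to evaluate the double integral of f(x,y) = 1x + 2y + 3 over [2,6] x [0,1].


By Fubini, integrate in x first, then y.
Step 1: Fix y, integrate over x in [2,6]:
  integral(1x + 2y + 3, x=2..6)
  = 1*(6^2 - 2^2)/2 + (2y + 3)*(6 - 2)
  = 16 + (2y + 3)*4
  = 16 + 8y + 12
  = 28 + 8y
Step 2: Integrate over y in [0,1]:
  integral(28 + 8y, y=0..1)
  = 28*1 + 8*(1^2 - 0^2)/2
  = 28 + 4
  = 32


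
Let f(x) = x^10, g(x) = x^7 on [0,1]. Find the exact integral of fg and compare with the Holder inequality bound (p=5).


Step 1: Exact integral of f*g = integral(x^17, 0, 1) = 1/18
     = 0.055556
Step 2: Holder bound with p=5, q=1.25:
  ||f||_p = (integral x^50 dx)^(1/5) = (1/51)^(1/5) = 0.455497
  ||g||_q = (integral x^8.75 dx)^(1/1.25) = (1/9.75)^(1/1.25) = 0.161732
Step 3: Holder bound = ||f||_p * ||g||_q = 0.455497 * 0.161732 = 0.073669
Verification: 0.055556 <= 0.073669 (Holder holds)


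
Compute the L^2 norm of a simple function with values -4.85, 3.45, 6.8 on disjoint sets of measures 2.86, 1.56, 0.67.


Step 1: Compute |f_i|^2 for each value:
  |-4.85|^2 = 23.5225
  |3.45|^2 = 11.9025
  |6.8|^2 = 46.24
Step 2: Multiply by measures and sum:
  23.5225 * 2.86 = 67.27435
  11.9025 * 1.56 = 18.5679
  46.24 * 0.67 = 30.9808
Sum = 67.27435 + 18.5679 + 30.9808 = 116.82305
Step 3: Take the p-th root:
||f||_2 = (116.82305)^(1/2) = 10.808471


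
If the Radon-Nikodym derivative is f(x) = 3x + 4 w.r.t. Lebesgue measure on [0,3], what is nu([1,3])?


nu(A) = integral_A (dnu/dmu) dmu = integral_1^3 (3x + 4) dx
Step 1: Antiderivative F(x) = (3/2)x^2 + 4x
Step 2: F(3) = (3/2)*3^2 + 4*3 = 13.5 + 12 = 25.5
Step 3: F(1) = (3/2)*1^2 + 4*1 = 1.5 + 4 = 5.5
Step 4: nu([1,3]) = F(3) - F(1) = 25.5 - 5.5 = 20


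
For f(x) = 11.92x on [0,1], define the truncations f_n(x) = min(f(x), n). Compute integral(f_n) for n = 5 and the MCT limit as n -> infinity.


f(x) = 11.92x on [0,1]; f_n(x) = min(11.92x, n). At n = 5:
Step 1: f(x) reaches 5 at x = 5/11.92 = 0.419463
Step 2: integral(f_5) = integral(11.92x, 0, 0.419463) + integral(5, 0.419463, 1)
       = 11.92*0.419463^2/2 + 5*(1 - 0.419463)
       = 1.048658 + 2.902685
       = 3.951342
Step 3: As n -> infinity, f_n increases to f, so by MCT integral(f_n) -> integral(f) = 11.92/2 = 5.96.
Convergence: integral(f_5) = 3.951342 -> 5.96 as n -> infinity


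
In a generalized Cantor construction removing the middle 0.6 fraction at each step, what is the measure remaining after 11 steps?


Step 1: At each step, fraction remaining = 1 - 0.6 = 0.4
Step 2: After 11 steps, measure = (0.4)^11
Result = 4.194304e-05


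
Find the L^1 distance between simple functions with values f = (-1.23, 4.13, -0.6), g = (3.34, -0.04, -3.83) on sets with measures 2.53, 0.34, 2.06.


Step 1: Compute differences f_i - g_i:
  -1.23 - 3.34 = -4.57
  4.13 - -0.04 = 4.17
  -0.6 - -3.83 = 3.23
Step 2: Compute |diff|^1 * measure for each set:
  |-4.57|^1 * 2.53 = 4.57 * 2.53 = 11.5621
  |4.17|^1 * 0.34 = 4.17 * 0.34 = 1.4178
  |3.23|^1 * 2.06 = 3.23 * 2.06 = 6.6538
Step 3: Sum = 19.6337
Step 4: ||f-g||_1 = (19.6337)^(1/1) = 19.6337


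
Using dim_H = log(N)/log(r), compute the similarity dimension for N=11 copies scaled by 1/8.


For a self-similar set with N copies scaled by 1/r:
dim_H = log(N)/log(r) = log(11)/log(8)
= 2.397895/2.079442
= 1.153144


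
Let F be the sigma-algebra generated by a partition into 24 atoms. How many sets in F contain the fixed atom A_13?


Each element of F is a union of some subset S of the 24 atoms.
The element contains A_13 iff A_13 is in S.
So we count subsets S of {A_1,...,A_24} with A_13 in S: choose freely among the other 23 atoms.
Count = 2^(24-1) = 2^23 = 8388608.


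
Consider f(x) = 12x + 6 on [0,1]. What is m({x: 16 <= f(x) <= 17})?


f^(-1)([16, 17]) = {x : 16 <= 12x + 6 <= 17}
Solving: (16 - 6)/12 <= x <= (17 - 6)/12
= [0.833333, 0.916667]
Intersecting with [0,1]: [0.833333, 0.916667]
Measure = 0.916667 - 0.833333 = 0.083333


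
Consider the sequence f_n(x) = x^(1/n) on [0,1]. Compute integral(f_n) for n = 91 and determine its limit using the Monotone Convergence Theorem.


At n = 91: f_91(x) = x^(1/91).
Step 1: integral(x^(1/91), 0, 1) = [x^(1/91+1) / (1/91+1)] from 0 to 1
     = 1 / (1/91 + 1) = 1 / ((91+1)/91) = 91/(91+1)
     = 91/92 = 0.98913
Step 2: As n -> infinity, f_n(x) = x^(1/n) -> 1 for x in (0,1], and f_n is increasing in n.
By MCT, lim_n integral(f_n) = integral(lim_n f_n) = integral(1, 0, 1) = 1.
Step 3: Verify convergence: 91/92 = 0.98913 -> 1


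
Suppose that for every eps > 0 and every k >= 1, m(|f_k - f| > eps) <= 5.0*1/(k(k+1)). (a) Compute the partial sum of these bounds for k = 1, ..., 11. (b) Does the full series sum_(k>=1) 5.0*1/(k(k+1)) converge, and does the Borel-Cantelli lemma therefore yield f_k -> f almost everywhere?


Step 1: List the terms 5.0*1/(k(k+1)) for k = 1 to 11:
  k=1: 2.5
  k=2: 0.833333
  k=3: 0.416667
  k=4: 0.25
  k=5: 0.166667
  k=6: 0.119048
  k=7: 0.089286
  k=8: 0.069444
  k=9: 0.055556
  k=10: 0.045455
  k=11: 0.037879
Step 2: Partial sum = 2.5 + 0.833333 + 0.416667 + 0.25 + 0.166667 + 0.119048 + 0.089286 + 0.069444 + 0.055556 + 0.045455 + 0.037879
     = 4.583333
Step 3: The full series sum_(k>=1) 5.0*1/(k(k+1)) converges (telescoping series sum 1/(k(k+1)) = 1; a constant multiple of a convergent series converges).
Step 4: Fix eps > 0. Since sum_k m(|f_k - f| > eps) < infinity, the Borel-Cantelli lemma gives
        m(limsup_k {|f_k - f| > eps}) = 0, i.e. for a.e. x, |f_k(x) - f(x)| <= eps for all large k.
        Applying this with eps = 1/j for j = 1, 2, ... and intersecting the countably many full-measure sets,
        for a.e. x we get limsup_k |f_k(x) - f(x)| <= 1/j for every j, hence f_k -> f almost everywhere.
Conclusion: series converges; Borel-Cantelli yields f_k -> f a.e.


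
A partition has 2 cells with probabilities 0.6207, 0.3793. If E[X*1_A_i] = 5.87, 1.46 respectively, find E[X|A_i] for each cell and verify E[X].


For each cell A_i: E[X|A_i] = E[X*1_A_i] / P(A_i)
Step 1: E[X|A_1] = 5.87 / 0.6207 = 9.457065
Step 2: E[X|A_2] = 1.46 / 0.3793 = 3.849196
Verification: E[X] = sum E[X*1_A_i] = 5.87 + 1.46 = 7.33


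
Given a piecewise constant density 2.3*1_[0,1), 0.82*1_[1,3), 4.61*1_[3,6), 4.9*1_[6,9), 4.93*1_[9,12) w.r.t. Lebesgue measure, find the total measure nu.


Integrate each piece of the Radon-Nikodym derivative:
Step 1: integral_0^1 2.3 dx = 2.3*(1-0) = 2.3*1 = 2.3
Step 2: integral_1^3 0.82 dx = 0.82*(3-1) = 0.82*2 = 1.64
Step 3: integral_3^6 4.61 dx = 4.61*(6-3) = 4.61*3 = 13.83
Step 4: integral_6^9 4.9 dx = 4.9*(9-6) = 4.9*3 = 14.7
Step 5: integral_9^12 4.93 dx = 4.93*(12-9) = 4.93*3 = 14.79
Total: 2.3 + 1.64 + 13.83 + 14.7 + 14.79 = 47.26


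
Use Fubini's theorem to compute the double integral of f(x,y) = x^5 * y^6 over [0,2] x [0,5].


By Fubini's theorem, the double integral factors as a product of single integrals:
Step 1: integral_0^2 x^5 dx = [x^6/6] from 0 to 2
     = 2^6/6 = 10.666667
Step 2: integral_0^5 y^6 dy = [y^7/7] from 0 to 5
     = 5^7/7 = 11160.714286
Step 3: Double integral = 10.666667 * 11160.714286 = 119047.619048


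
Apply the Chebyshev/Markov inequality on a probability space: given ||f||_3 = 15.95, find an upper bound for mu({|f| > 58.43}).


Chebyshev/Markov inequality: mu(|f| > eps) <= (||f||_p / eps)^p
Step 1: ||f||_3 / eps = 15.95 / 58.43 = 0.272976
Step 2: Raise to power p = 3:
  (0.272976)^3 = 0.020341
Step 3: Therefore mu(|f| > 58.43) <= 0.020341


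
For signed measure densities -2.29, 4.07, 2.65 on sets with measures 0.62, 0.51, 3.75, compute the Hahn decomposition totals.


Step 1: Compute signed measure on each set:
  Set 1: -2.29 * 0.62 = -1.4198
  Set 2: 4.07 * 0.51 = 2.0757
  Set 3: 2.65 * 3.75 = 9.9375
Step 2: Total signed measure = (-1.4198) + (2.0757) + (9.9375)
     = 10.5934
Step 3: Positive part mu+(X) = sum of positive contributions = 12.0132
Step 4: Negative part mu-(X) = |sum of negative contributions| = 1.4198


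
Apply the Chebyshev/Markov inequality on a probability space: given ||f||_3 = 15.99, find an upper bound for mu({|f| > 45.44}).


Chebyshev/Markov inequality: mu(|f| > eps) <= (||f||_p / eps)^p
Step 1: ||f||_3 / eps = 15.99 / 45.44 = 0.351893
Step 2: Raise to power p = 3:
  (0.351893)^3 = 0.043574
Step 3: Therefore mu(|f| > 45.44) <= 0.043574


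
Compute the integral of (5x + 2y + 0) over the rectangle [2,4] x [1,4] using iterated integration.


By Fubini, integrate in x first, then y.
Step 1: Fix y, integrate over x in [2,4]:
  integral(5x + 2y + 0, x=2..4)
  = 5*(4^2 - 2^2)/2 + (2y + 0)*(4 - 2)
  = 30 + (2y + 0)*2
  = 30 + 4y + 0
  = 30 + 4y
Step 2: Integrate over y in [1,4]:
  integral(30 + 4y, y=1..4)
  = 30*3 + 4*(4^2 - 1^2)/2
  = 90 + 30
  = 120


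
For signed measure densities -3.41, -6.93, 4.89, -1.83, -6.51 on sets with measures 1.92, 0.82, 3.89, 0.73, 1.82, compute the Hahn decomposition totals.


Step 1: Compute signed measure on each set:
  Set 1: -3.41 * 1.92 = -6.5472
  Set 2: -6.93 * 0.82 = -5.6826
  Set 3: 4.89 * 3.89 = 19.0221
  Set 4: -1.83 * 0.73 = -1.3359
  Set 5: -6.51 * 1.82 = -11.8482
Step 2: Total signed measure = (-6.5472) + (-5.6826) + (19.0221) + (-1.3359) + (-11.8482)
     = -6.3918
Step 3: Positive part mu+(X) = sum of positive contributions = 19.0221
Step 4: Negative part mu-(X) = |sum of negative contributions| = 25.4139


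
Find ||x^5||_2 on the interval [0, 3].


Step 1: ||f||_2 = (integral_0^3 |x^5|^2 dx)^(1/2)
     = (integral_0^3 x^10 dx)^(1/2)
Step 2: integral_0^3 x^10 dx = [x^11/(11)] from 0 to 3 = 3^11/11
     = 177147/11 = 16104.272727
Step 3: ||f||_2 = (16104.272727)^(1/2) = 126.902611


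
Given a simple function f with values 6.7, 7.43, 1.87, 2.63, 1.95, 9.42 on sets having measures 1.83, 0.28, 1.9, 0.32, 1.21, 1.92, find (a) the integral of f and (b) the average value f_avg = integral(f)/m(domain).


Step 1: Integral = sum(value_i * measure_i)
= 6.7*1.83 + 7.43*0.28 + 1.87*1.9 + 2.63*0.32 + 1.95*1.21 + 9.42*1.92
= 12.261 + 2.0804 + 3.553 + 0.8416 + 2.3595 + 18.0864
= 39.1819
Step 2: Total measure of domain = 1.83 + 0.28 + 1.9 + 0.32 + 1.21 + 1.92 = 7.46
Step 3: Average value = 39.1819 / 7.46 = 5.252265


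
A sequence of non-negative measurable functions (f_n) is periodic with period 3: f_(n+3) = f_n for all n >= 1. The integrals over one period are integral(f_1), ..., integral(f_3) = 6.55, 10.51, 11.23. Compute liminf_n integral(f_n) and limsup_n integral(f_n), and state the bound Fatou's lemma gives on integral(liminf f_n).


The sequence (integral(f_n)) is periodic with period 3, repeating the values 6.55, 10.51, 11.23 indefinitely.
Step 1: For a periodic sequence, every tail (a_m, a_(m+1), ...) contains all 3 period values infinitely often.
Step 2: Hence inf of every tail = min of the period values = min(6.55, 10.51, 11.23) = 6.55.
        liminf_n integral(f_n) = sup over m of (inf of tail from m) = 6.55.
Step 3: Similarly sup of every tail = max of the period values = 11.23.
        limsup_n integral(f_n) = 11.23.
Step 4: Fatou's lemma: integral(liminf_n f_n) <= liminf_n integral(f_n) = 6.55.
        So the integral of the pointwise liminf is at most 6.55.


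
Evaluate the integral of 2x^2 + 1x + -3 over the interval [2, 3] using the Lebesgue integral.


The Lebesgue integral of a Riemann-integrable function agrees with the Riemann integral.
Antiderivative F(x) = (2/3)x^3 + (1/2)x^2 + -3x
F(3) = (2/3)*3^3 + (1/2)*3^2 + -3*3
     = (2/3)*27 + (1/2)*9 + -3*3
     = 18 + 4.5 + -9
     = 13.5
F(2) = 1.333333
Integral = F(3) - F(2) = 13.5 - 1.333333 = 12.166667
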